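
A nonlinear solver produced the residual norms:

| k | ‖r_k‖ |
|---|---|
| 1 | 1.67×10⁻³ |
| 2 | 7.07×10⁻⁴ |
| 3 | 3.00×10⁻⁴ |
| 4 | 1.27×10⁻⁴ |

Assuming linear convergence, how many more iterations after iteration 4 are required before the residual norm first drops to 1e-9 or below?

Rate ρ ≈ ‖r_4‖/‖r_3‖ = 1.27×10⁻⁴/3.00×10⁻⁴ = 0.4233.
After j more steps, ‖r_{4+j}‖ ≈ 1.27×10⁻⁴·ρ^j; need ρ^j ≤ 1e-9/1.27×10⁻⁴ = 7.87402e-06.
j ≥ ln(7.87402e-06)/ln(0.4233) = -11.7519/-0.85967 = 13.670.
So 14 more iterations are needed.

14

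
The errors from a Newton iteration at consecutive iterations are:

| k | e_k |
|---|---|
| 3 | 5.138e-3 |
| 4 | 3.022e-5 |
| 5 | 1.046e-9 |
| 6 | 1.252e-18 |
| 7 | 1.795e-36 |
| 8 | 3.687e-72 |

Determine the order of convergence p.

2

Consecutive ratios: e_8/e_7 = 3.687e-72/1.795e-36 = 2.05404e-36, e_7/e_6 = 1.795e-36/1.252e-18 = 1.43371e-18.
p ≈ ln(2.05404e-36)/ln(1.43371e-18) = -82.1733/-41.0863 ≈ 2.00.
So the convergence is quadratic (order 2).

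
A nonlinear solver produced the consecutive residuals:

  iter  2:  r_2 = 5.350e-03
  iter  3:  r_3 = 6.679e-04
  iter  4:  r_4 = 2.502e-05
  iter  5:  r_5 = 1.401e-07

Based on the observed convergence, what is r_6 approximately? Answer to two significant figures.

3.9e-11

First estimate the order: p ≈ ln(r_5/r_4) / ln(r_4/r_3) = ln(1.401e-07/2.502e-05)/ln(2.502e-05/6.679e-04) = ln(0.00559952)/ln(0.0374607) ≈ 1.5787.
Then r_6 ≈ r_5·(r_5/r_4)^p = 1.401e-07·(0.00559952)^1.5787 = 1.401e-07·0.000278616 ≈ 3.903e-11.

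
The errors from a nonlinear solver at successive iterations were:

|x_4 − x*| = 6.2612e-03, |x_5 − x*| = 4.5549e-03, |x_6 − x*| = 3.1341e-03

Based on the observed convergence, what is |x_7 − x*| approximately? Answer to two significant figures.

2.0e-3

First estimate the order: p ≈ ln(|x_6 − x*|/|x_5 − x*|) / ln(|x_5 − x*|/|x_4 − x*|) = ln(3.1341e-03/4.5549e-03)/ln(4.5549e-03/6.2612e-03) = ln(0.688072)/ln(0.72748) ≈ 1.1750.
Then |x_7 − x*| ≈ |x_6 − x*|·(|x_6 − x*|/|x_5 − x*|)^p = 3.1341e-03·(0.688072)^1.1750 = 3.1341e-03·0.644495 ≈ 0.00202.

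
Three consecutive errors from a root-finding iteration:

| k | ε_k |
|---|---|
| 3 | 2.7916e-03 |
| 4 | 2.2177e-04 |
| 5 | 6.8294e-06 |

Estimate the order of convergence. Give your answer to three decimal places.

1.374

p ≈ ln(ε_5/ε_4) / ln(ε_4/ε_3)
  = ln(6.8294e-06/2.2177e-04) / ln(2.2177e-04/2.7916e-03)
  = ln(0.030795) / ln(0.0794419)
  = -3.480403 / -2.532729 ≈ 1.374171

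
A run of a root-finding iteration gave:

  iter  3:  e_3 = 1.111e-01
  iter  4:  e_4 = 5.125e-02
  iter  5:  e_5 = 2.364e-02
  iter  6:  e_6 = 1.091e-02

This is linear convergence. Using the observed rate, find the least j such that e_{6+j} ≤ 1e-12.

Rate ρ ≈ e_6/e_5 = 1.091e-02/2.364e-02 = 0.4615.
After j more steps, e_{6+j} ≈ 1.091e-02·ρ^j; need ρ^j ≤ 1e-12/1.091e-02 = 9.1659e-11.
j ≥ ln(9.1659e-11)/ln(0.4615) = -23.1129/-0.77327 = 29.890.
So 30 more iterations are needed.

30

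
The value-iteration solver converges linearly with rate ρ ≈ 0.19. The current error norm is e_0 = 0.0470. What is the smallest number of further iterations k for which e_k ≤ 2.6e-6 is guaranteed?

After k steps, e_k ≈ 0.0470·0.19^k.
Need 0.19^k ≤ 2.6e-6/0.0470 = 5.53191e-05.
k ≥ ln(5.53191e-05)/ln(0.19) = -9.8024/-1.66073 = 5.902.
Smallest integer k = 6.

6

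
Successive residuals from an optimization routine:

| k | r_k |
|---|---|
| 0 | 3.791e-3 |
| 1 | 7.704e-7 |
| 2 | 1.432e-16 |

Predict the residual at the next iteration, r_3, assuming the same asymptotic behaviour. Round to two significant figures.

3.2e-42

First estimate the order: p ≈ ln(r_2/r_1) / ln(r_1/r_0) = ln(1.432e-16/7.704e-7)/ln(7.704e-7/3.791e-3) = ln(1.85877e-10)/ln(0.000203218) ≈ 2.6356.
Then r_3 ≈ r_2·(r_2/r_1)^p = 1.432e-16·(1.85877e-10)^2.6356 = 1.432e-16·2.25721e-26 ≈ 3.232e-42.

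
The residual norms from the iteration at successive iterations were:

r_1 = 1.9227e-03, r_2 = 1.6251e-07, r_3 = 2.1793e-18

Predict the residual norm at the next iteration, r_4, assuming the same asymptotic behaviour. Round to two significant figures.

2.1e-47

First estimate the order: p ≈ ln(r_3/r_2) / ln(r_2/r_1) = ln(2.1793e-18/1.6251e-07)/ln(1.6251e-07/1.9227e-03) = ln(1.34103e-11)/ln(8.45218e-05) ≈ 2.6694.
Then r_4 ≈ r_3·(r_3/r_2)^p = 2.1793e-18·(1.34103e-11)^2.6694 = 2.1793e-18·9.47948e-30 ≈ 2.066e-47.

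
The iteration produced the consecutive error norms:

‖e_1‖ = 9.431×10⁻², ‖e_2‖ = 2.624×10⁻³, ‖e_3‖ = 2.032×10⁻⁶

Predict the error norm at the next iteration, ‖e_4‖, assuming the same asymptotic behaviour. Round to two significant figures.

1.2e-12

First estimate the order: p ≈ ln(‖e_3‖/‖e_2‖) / ln(‖e_2‖/‖e_1‖) = ln(2.032×10⁻⁶/2.624×10⁻³)/ln(2.624×10⁻³/9.431×10⁻²) = ln(0.00077439)/ln(0.0278231) ≈ 1.9999.
Then ‖e_4‖ ≈ ‖e_3‖·(‖e_3‖/‖e_2‖)^p = 2.032×10⁻⁶·(0.00077439)^1.9999 = 2.032×10⁻⁶·6.0011e-07 ≈ 1.219e-12.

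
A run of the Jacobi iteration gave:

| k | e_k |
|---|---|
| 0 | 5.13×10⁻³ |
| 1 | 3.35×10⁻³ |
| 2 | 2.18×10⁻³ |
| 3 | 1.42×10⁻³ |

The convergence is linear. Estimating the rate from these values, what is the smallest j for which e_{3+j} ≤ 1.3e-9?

33

Rate ρ ≈ e_3/e_2 = 1.42×10⁻³/2.18×10⁻³ = 0.6514.
After j more steps, e_{3+j} ≈ 1.42×10⁻³·ρ^j; need ρ^j ≤ 1.3e-9/1.42×10⁻³ = 9.15493e-07.
j ≥ ln(9.15493e-07)/ln(0.6514) = -13.9038/-0.42863 = 32.438.
So 33 more iterations are needed.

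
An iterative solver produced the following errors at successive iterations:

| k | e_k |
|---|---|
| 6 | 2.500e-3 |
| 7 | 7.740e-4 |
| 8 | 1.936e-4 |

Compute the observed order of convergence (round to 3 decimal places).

1.182

p ≈ ln(e_8/e_7) / ln(e_7/e_6)
  = ln(1.936e-4/7.740e-4) / ln(7.740e-4/2.500e-3)
  = ln(0.250129) / ln(0.3096)
  = -1.385778 / -1.172474 ≈ 1.181926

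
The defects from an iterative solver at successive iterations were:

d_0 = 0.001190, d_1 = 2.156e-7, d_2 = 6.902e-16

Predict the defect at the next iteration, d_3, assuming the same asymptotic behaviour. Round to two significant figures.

3.6e-35

First estimate the order: p ≈ ln(d_2/d_1) / ln(d_1/d_0) = ln(6.902e-16/2.156e-7)/ln(2.156e-7/0.001190) = ln(3.2013e-09)/ln(0.000181176) ≈ 2.2702.
Then d_3 ≈ d_2·(d_2/d_1)^p = 6.902e-16·(3.2013e-09)^2.2702 = 6.902e-16·5.19268e-20 ≈ 3.584e-35.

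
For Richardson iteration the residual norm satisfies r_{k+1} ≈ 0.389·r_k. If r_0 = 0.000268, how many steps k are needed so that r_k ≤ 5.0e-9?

After k steps, r_k ≈ 0.000268·0.389^k.
Need 0.389^k ≤ 5.0e-9/0.000268 = 1.86567e-05.
k ≥ ln(1.86567e-05)/ln(0.389) = -10.8893/-0.94418 = 11.533.
Smallest integer k = 12.

12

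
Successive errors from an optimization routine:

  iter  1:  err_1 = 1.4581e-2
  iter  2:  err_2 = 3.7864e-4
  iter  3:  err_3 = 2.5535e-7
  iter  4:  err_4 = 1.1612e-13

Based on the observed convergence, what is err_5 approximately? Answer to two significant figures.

2.4e-26

First estimate the order: p ≈ ln(err_4/err_3) / ln(err_3/err_2) = ln(1.1612e-13/2.5535e-7)/ln(2.5535e-7/3.7864e-4) = ln(4.54748e-07)/ln(0.000674387) ≈ 2.0000.
Then err_5 ≈ err_4·(err_4/err_3)^p = 1.1612e-13·(4.54748e-07)^2.0000 = 1.1612e-13·2.06796e-13 ≈ 2.401e-26.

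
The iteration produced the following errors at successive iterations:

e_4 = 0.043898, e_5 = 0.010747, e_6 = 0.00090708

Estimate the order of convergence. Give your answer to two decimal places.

p ≈ ln(e_6/e_5) / ln(e_5/e_4)
  = ln(0.00090708/0.010747) / ln(0.010747/0.043898)
  = ln(0.0844031) / ln(0.244818)
  = -2.47215 / -1.40724 ≈ 1.75674

1.76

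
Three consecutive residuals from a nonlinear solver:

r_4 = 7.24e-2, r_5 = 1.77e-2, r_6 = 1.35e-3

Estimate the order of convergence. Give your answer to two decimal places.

p ≈ ln(r_6/r_5) / ln(r_5/r_4)
  = ln(1.35e-3/1.77e-2) / ln(1.77e-2/7.24e-2)
  = ln(0.0762712) / ln(0.244475)
  = -2.57346 / -1.40864 ≈ 1.82691

1.83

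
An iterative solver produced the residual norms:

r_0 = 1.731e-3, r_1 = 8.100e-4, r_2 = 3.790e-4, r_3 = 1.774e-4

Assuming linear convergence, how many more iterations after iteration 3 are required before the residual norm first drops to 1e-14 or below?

Rate ρ ≈ r_3/r_2 = 1.774e-4/3.790e-4 = 0.4681.
After j more steps, r_{3+j} ≈ 1.774e-4·ρ^j; need ρ^j ≤ 1e-14/1.774e-4 = 5.63698e-11.
j ≥ ln(5.63698e-11)/ln(0.4681) = -23.5991/-0.75907 = 31.089.
So 32 more iterations are needed.

32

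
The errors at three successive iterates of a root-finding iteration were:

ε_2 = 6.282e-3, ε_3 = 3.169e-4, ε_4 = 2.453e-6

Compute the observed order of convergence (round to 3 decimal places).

p ≈ ln(ε_4/ε_3) / ln(ε_3/ε_2)
  = ln(2.453e-6/3.169e-4) / ln(3.169e-4/6.282e-3)
  = ln(0.00774061) / ln(0.0504457)
  = -4.861275 / -2.986858 ≈ 1.627555

1.628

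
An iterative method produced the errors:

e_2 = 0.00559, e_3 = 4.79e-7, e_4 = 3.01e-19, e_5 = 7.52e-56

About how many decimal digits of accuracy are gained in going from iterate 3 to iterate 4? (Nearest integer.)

12

Digits gained ≈ log₁₀(e_3/e_4) = log₁₀(4.79e-7/3.01e-19) = log₁₀(1.59136e+12) ≈ 12.202.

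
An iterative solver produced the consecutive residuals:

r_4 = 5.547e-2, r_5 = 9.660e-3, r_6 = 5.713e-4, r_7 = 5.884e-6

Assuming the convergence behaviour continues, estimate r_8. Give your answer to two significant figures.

3.6e-9

First estimate the order: p ≈ ln(r_7/r_6) / ln(r_6/r_5) = ln(5.884e-6/5.713e-4)/ln(5.713e-4/9.660e-3) = ln(0.0102993)/ln(0.0591408) ≈ 1.6181.
Then r_8 ≈ r_7·(r_7/r_6)^p = 5.884e-6·(0.0102993)^1.6181 = 5.884e-6·0.000608869 ≈ 3.583e-09.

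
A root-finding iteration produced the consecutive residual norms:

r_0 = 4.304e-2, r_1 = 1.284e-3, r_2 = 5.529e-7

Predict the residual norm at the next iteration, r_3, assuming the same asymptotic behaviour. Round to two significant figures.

First estimate the order: p ≈ ln(r_2/r_1) / ln(r_1/r_0) = ln(5.529e-7/1.284e-3)/ln(1.284e-3/4.304e-2) = ln(0.000430607)/ln(0.0298327) ≈ 2.2067.
Then r_3 ≈ r_2·(r_2/r_1)^p = 5.529e-7·(0.000430607)^2.2067 = 5.529e-7·3.73617e-08 ≈ 2.066e-14.

2.1e-14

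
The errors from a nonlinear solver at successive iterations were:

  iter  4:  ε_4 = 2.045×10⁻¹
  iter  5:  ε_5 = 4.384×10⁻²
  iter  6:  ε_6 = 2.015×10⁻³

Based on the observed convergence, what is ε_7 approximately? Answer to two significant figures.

First estimate the order: p ≈ ln(ε_6/ε_5) / ln(ε_5/ε_4) = ln(2.015×10⁻³/4.384×10⁻²)/ln(4.384×10⁻²/2.045×10⁻¹) = ln(0.0459626)/ln(0.214377) ≈ 1.9999.
Then ε_7 ≈ ε_6·(ε_6/ε_5)^p = 2.015×10⁻³·(0.0459626)^1.9999 = 2.015×10⁻³·0.00211321 ≈ 4.258e-06.

4.3e-6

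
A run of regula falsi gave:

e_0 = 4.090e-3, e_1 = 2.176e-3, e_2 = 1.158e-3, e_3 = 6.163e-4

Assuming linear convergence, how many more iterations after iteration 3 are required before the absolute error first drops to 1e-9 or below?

22

Rate ρ ≈ e_3/e_2 = 6.163e-4/1.158e-3 = 0.5322.
After j more steps, e_{3+j} ≈ 6.163e-4·ρ^j; need ρ^j ≤ 1e-9/6.163e-4 = 1.62259e-06.
j ≥ ln(1.62259e-06)/ln(0.5322) = -13.3315/-0.63074 = 21.136.
So 22 more iterations are needed.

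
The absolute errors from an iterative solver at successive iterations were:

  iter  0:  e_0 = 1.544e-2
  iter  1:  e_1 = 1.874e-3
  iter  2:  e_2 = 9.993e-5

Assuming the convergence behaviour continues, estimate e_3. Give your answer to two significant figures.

1.7e-6

First estimate the order: p ≈ ln(e_2/e_1) / ln(e_1/e_0) = ln(9.993e-5/1.874e-3)/ln(1.874e-3/1.544e-2) = ln(0.0533244)/ln(0.121373) ≈ 1.3900.
Then e_3 ≈ e_2·(e_2/e_1)^p = 9.993e-5·(0.0533244)^1.3900 = 9.993e-5·0.0169991 ≈ 1.699e-06.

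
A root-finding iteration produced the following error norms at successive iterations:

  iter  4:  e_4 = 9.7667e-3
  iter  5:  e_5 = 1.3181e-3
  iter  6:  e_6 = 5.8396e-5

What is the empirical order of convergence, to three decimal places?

p ≈ ln(e_6/e_5) / ln(e_5/e_4)
  = ln(5.8396e-5/1.3181e-3) / ln(1.3181e-3/9.7667e-3)
  = ln(0.0443032) / ln(0.134959)
  = -3.116698 / -2.002784 ≈ 1.556183

1.556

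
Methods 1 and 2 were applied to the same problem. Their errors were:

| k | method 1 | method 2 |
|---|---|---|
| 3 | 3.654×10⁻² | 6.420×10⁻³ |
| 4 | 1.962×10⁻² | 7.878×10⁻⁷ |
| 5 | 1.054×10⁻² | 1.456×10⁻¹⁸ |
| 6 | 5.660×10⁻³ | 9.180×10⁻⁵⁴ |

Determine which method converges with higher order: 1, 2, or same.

2

Method 1: p ≈ ln(5.660×10⁻³/1.054×10⁻²)/ln(1.054×10⁻²/1.962×10⁻²) ≈ 1.00.
Method 2: p ≈ ln(9.180×10⁻⁵⁴/1.456×10⁻¹⁸)/ln(1.456×10⁻¹⁸/7.878×10⁻⁷) ≈ 3.00.
Method 2 has the higher order (≈3.0 vs ≈1.0).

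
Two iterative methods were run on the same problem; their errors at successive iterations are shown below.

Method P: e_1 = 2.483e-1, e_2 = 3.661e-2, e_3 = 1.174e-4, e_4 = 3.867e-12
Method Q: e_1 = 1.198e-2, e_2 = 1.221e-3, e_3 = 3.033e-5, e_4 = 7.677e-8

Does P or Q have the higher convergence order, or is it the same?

P

Method P: p ≈ ln(3.867e-12/1.174e-4)/ln(1.174e-4/3.661e-2) ≈ 3.00.
Method Q: p ≈ ln(7.677e-8/3.033e-5)/ln(3.033e-5/1.221e-3) ≈ 1.62.
Method P has the higher order (≈3.0 vs ≈1.6).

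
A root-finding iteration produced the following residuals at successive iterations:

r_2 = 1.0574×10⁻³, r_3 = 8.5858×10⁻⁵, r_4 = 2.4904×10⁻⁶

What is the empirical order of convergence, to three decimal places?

1.410

p ≈ ln(r_4/r_3) / ln(r_3/r_2)
  = ln(2.4904×10⁻⁶/8.5858×10⁻⁵) / ln(8.5858×10⁻⁵/1.0574×10⁻³)
  = ln(0.029006) / ln(0.0811973)
  = -3.540253 / -2.510873 ≈ 1.409969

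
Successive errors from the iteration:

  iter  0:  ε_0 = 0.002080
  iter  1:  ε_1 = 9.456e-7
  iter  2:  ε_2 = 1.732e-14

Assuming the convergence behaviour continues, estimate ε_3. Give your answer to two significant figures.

First estimate the order: p ≈ ln(ε_2/ε_1) / ln(ε_1/ε_0) = ln(1.732e-14/9.456e-7)/ln(9.456e-7/0.002080) = ln(1.83164e-08)/ln(0.000454615) ≈ 2.3149.
Then ε_3 ≈ ε_2·(ε_2/ε_1)^p = 1.732e-14·(1.83164e-08)^2.3149 = 1.732e-14·1.22814e-18 ≈ 2.127e-32.

2.1e-32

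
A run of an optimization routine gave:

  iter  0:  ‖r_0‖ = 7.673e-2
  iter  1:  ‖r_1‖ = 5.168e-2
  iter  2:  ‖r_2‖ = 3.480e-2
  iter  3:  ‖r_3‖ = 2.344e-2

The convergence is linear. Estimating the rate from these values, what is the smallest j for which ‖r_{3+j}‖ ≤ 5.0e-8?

34

Rate ρ ≈ ‖r_3‖/‖r_2‖ = 2.344e-2/3.480e-2 = 0.6736.
After j more steps, ‖r_{3+j}‖ ≈ 2.344e-2·ρ^j; need ρ^j ≤ 5.0e-8/2.344e-2 = 2.13311e-06.
j ≥ ln(2.13311e-06)/ln(0.6736) = -13.0579/-0.39512 = 33.048.
So 34 more iterations are needed.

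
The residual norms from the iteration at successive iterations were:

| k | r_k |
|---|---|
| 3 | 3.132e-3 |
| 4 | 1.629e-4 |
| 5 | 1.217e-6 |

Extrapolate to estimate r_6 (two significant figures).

First estimate the order: p ≈ ln(r_5/r_4) / ln(r_4/r_3) = ln(1.217e-6/1.629e-4)/ln(1.629e-4/3.132e-3) = ln(0.00747084)/ln(0.0520115) ≈ 1.6564.
Then r_6 ≈ r_5·(r_5/r_4)^p = 1.217e-6·(0.00747084)^1.6564 = 1.217e-6·0.000300227 ≈ 3.654e-10.

3.7e-10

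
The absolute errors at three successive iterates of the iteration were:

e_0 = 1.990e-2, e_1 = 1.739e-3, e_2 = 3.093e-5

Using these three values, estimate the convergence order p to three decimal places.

1.653

p ≈ ln(e_2/e_1) / ln(e_1/e_0)
  = ln(3.093e-5/1.739e-3) / ln(1.739e-3/1.990e-2)
  = ln(0.0177861) / ln(0.0873869)
  = -4.029338 / -2.437410 ≈ 1.653123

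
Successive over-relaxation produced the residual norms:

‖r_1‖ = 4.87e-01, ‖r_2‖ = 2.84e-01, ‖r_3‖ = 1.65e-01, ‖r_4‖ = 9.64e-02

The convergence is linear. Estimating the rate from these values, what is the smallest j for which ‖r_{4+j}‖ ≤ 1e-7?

26

Rate ρ ≈ ‖r_4‖/‖r_3‖ = 9.64e-02/1.65e-01 = 0.5842.
After j more steps, ‖r_{4+j}‖ ≈ 9.64e-02·ρ^j; need ρ^j ≤ 1e-7/9.64e-02 = 1.03734e-06.
j ≥ ln(1.03734e-06)/ln(0.5842) = -13.7789/-0.53751 = 25.635.
So 26 more iterations are needed.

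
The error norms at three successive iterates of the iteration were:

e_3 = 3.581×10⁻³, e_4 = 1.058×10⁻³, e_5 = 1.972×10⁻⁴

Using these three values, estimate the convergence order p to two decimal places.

p ≈ ln(e_5/e_4) / ln(e_4/e_3)
  = ln(1.972×10⁻⁴/1.058×10⁻³) / ln(1.058×10⁻³/3.581×10⁻³)
  = ln(0.186389) / ln(0.295448)
  = -1.67992 / -1.21926 ≈ 1.37782

1.38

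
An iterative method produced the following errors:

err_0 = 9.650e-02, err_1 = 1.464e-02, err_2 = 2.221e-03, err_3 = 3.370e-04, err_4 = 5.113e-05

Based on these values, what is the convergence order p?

Consecutive ratios: err_4/err_3 = 5.113e-05/3.370e-04 = 0.151721, err_3/err_2 = 3.370e-04/2.221e-03 = 0.151733.
p ≈ ln(0.151721)/ln(0.151733) = -1.8857/-1.8856 ≈ 1.00.
So the convergence is linear (order 1).

1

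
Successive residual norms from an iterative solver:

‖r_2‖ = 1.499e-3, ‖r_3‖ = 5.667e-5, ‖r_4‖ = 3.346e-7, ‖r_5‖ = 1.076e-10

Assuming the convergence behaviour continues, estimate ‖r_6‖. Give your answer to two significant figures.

3.6e-16

First estimate the order: p ≈ ln(‖r_5‖/‖r_4‖) / ln(‖r_4‖/‖r_3‖) = ln(1.076e-10/3.346e-7)/ln(3.346e-7/5.667e-5) = ln(0.000321578)/ln(0.00590436) ≈ 1.5671.
Then ‖r_6‖ ≈ ‖r_5‖·(‖r_5‖/‖r_4‖)^p = 1.076e-10·(0.000321578)^1.5671 = 1.076e-10·3.36177e-06 ≈ 3.617e-16.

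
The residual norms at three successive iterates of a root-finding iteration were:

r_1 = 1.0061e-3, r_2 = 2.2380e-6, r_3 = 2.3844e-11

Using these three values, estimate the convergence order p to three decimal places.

p ≈ ln(r_3/r_2) / ln(r_2/r_1)
  = ln(2.3844e-11/2.2380e-6) / ln(2.2380e-6/1.0061e-3)
  = ln(1.06542e-05) / ln(0.00222443)
  = -11.449556 / -6.108255 ≈ 1.874440

1.874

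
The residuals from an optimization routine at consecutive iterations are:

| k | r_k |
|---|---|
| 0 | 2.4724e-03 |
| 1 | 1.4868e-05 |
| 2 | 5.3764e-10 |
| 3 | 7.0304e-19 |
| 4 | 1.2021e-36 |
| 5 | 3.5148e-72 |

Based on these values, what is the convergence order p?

Consecutive ratios: r_5/r_4 = 3.5148e-72/1.2021e-36 = 2.92388e-36, r_4/r_3 = 1.2021e-36/7.0304e-19 = 1.70986e-18.
p ≈ ln(2.92388e-36)/ln(1.70986e-18) = -81.8202/-40.9101 ≈ 2.00.
So the convergence is quadratic (order 2).

2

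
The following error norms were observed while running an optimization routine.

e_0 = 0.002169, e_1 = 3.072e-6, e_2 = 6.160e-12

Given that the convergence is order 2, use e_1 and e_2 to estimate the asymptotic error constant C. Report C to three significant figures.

0.653

C ≈ e_2 / e_1^2
  = 6.160e-12 / (3.072e-6)^2
  = 6.160e-12 / 9.43718e-12 ≈ 0.65274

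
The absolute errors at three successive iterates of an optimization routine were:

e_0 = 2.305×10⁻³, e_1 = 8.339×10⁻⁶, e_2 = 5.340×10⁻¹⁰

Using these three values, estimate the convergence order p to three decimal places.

1.718

p ≈ ln(e_2/e_1) / ln(e_1/e_0)
  = ln(5.340×10⁻¹⁰/8.339×10⁻⁶) / ln(8.339×10⁻⁶/2.305×10⁻³)
  = ln(6.40365e-05) / ln(0.00361779)
  = -9.656057 / -5.621892 ≈ 1.717581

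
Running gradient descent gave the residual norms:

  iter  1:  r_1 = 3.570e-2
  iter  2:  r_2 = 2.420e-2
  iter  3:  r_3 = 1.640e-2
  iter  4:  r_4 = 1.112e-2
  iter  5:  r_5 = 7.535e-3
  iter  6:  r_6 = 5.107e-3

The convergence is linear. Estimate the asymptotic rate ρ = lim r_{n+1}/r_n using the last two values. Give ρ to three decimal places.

ρ ≈ r_6/r_5 = 5.107e-3/7.535e-3 = 0.67777

0.678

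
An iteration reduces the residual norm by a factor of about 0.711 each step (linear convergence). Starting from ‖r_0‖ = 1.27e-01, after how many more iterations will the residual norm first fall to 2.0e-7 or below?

40

After k steps, ‖r_k‖ ≈ 1.27e-01·0.711^k.
Need 0.711^k ≤ 2.0e-7/1.27e-01 = 1.5748e-06.
k ≥ ln(1.5748e-06)/ln(0.711) = -13.3614/-0.34108 = 39.174.
Smallest integer k = 40.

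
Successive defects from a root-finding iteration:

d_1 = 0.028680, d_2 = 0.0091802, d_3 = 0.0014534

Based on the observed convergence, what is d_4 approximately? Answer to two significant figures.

First estimate the order: p ≈ ln(d_3/d_2) / ln(d_2/d_1) = ln(0.0014534/0.0091802)/ln(0.0091802/0.028680) = ln(0.158319)/ln(0.320091) ≈ 1.6180.
Then d_4 ≈ d_3·(d_3/d_2)^p = 0.0014534·(0.158319)^1.6180 = 0.0014534·0.0506809 ≈ 7.366e-05.

7.4e-5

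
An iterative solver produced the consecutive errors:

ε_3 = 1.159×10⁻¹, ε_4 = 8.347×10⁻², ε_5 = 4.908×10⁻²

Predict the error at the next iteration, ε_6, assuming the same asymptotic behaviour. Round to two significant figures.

First estimate the order: p ≈ ln(ε_5/ε_4) / ln(ε_4/ε_3) = ln(4.908×10⁻²/8.347×10⁻²)/ln(8.347×10⁻²/1.159×10⁻¹) = ln(0.587996)/ln(0.72019) ≈ 1.6178.
Then ε_6 ≈ ε_5·(ε_5/ε_4)^p = 4.908×10⁻²·(0.587996)^1.6178 = 4.908×10⁻²·0.423539 ≈ 0.02079.

2.1e-2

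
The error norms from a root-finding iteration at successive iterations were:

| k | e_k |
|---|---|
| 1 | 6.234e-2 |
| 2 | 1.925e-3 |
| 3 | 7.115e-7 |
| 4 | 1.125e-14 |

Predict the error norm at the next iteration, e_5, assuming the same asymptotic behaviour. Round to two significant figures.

First estimate the order: p ≈ ln(e_4/e_3) / ln(e_3/e_2) = ln(1.125e-14/7.115e-7)/ln(7.115e-7/1.925e-3) = ln(1.58117e-08)/ln(0.00036961) ≈ 2.2729.
Then e_5 ≈ e_4·(e_4/e_3)^p = 1.125e-14·(1.58117e-08)^2.2729 = 1.125e-14·1.85805e-18 ≈ 2.09e-32.

2.1e-32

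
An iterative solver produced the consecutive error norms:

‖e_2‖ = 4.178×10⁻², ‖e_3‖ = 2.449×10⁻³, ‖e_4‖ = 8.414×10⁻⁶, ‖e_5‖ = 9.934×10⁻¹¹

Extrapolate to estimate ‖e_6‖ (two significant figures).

1.4e-20

First estimate the order: p ≈ ln(‖e_5‖/‖e_4‖) / ln(‖e_4‖/‖e_3‖) = ln(9.934×10⁻¹¹/8.414×10⁻⁶)/ln(8.414×10⁻⁶/2.449×10⁻³) = ln(1.18065e-05)/ln(0.00343569) ≈ 2.0000.
Then ‖e_6‖ ≈ ‖e_5‖·(‖e_5‖/‖e_4‖)^p = 9.934×10⁻¹¹·(1.18065e-05)^2.0000 = 9.934×10⁻¹¹·1.39393e-10 ≈ 1.385e-20.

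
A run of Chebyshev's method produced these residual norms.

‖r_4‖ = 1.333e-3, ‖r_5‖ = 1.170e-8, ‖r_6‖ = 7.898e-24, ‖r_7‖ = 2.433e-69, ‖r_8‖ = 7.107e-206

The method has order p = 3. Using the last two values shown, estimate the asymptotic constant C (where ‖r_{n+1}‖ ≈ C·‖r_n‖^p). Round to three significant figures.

C ≈ ‖r_8‖ / ‖r_7‖^3
  = 7.107e-206 / (2.433e-69)^3
  = 7.107e-206 / 1.44021e-206 ≈ 4.9347

4.93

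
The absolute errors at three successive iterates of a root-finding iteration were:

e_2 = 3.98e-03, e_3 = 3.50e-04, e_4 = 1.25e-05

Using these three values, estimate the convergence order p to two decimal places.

1.37

p ≈ ln(e_4/e_3) / ln(e_3/e_2)
  = ln(1.25e-05/3.50e-04) / ln(3.50e-04/3.98e-03)
  = ln(0.0357143) / ln(0.0879397)
  = -3.33220 / -2.43110 ≈ 1.37066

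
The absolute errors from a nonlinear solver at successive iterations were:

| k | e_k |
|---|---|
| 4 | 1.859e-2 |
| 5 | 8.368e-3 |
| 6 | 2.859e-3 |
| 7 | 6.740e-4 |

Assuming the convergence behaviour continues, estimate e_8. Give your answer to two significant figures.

First estimate the order: p ≈ ln(e_7/e_6) / ln(e_6/e_5) = ln(6.740e-4/2.859e-3)/ln(2.859e-3/8.368e-3) = ln(0.235747)/ln(0.341659) ≈ 1.3455.
Then e_8 ≈ e_7·(e_7/e_6)^p = 6.740e-4·(0.235747)^1.3455 = 6.740e-4·0.143096 ≈ 9.645e-05.

9.6e-5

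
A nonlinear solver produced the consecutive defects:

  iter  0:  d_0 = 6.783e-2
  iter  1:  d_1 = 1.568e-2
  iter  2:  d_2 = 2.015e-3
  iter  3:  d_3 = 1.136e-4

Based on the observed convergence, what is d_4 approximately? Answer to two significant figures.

2.0e-6

First estimate the order: p ≈ ln(d_3/d_2) / ln(d_2/d_1) = ln(1.136e-4/2.015e-3)/ln(2.015e-3/1.568e-2) = ln(0.0563772)/ln(0.128508) ≈ 1.4016.
Then d_4 ≈ d_3·(d_3/d_2)^p = 1.136e-4·(0.0563772)^1.4016 = 1.136e-4·0.0177642 ≈ 2.018e-06.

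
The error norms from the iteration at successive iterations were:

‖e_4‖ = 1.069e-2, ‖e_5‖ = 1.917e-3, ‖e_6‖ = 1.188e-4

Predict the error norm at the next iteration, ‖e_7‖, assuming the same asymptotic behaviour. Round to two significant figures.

First estimate the order: p ≈ ln(‖e_6‖/‖e_5‖) / ln(‖e_5‖/‖e_4‖) = ln(1.188e-4/1.917e-3)/ln(1.917e-3/1.069e-2) = ln(0.0619718)/ln(0.179326) ≈ 1.6183.
Then ‖e_7‖ ≈ ‖e_6‖·(‖e_6‖/‖e_5‖)^p = 1.188e-4·(0.0619718)^1.6183 = 1.188e-4·0.0111022 ≈ 1.319e-06.

1.3e-6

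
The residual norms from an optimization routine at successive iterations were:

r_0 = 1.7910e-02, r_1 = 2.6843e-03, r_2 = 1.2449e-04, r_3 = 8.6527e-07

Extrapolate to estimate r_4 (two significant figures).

2.8e-10

First estimate the order: p ≈ ln(r_3/r_2) / ln(r_2/r_1) = ln(8.6527e-07/1.2449e-04)/ln(1.2449e-04/2.6843e-03) = ln(0.00695052)/ln(0.0463771) ≈ 1.6180.
Then r_4 ≈ r_3·(r_3/r_2)^p = 8.6527e-07·(0.00695052)^1.6180 = 8.6527e-07·0.000322392 ≈ 2.79e-10.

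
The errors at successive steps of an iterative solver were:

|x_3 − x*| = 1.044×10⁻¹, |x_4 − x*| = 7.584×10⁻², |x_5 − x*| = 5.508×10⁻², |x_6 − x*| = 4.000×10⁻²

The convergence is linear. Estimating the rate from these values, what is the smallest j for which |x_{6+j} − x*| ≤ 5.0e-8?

Rate ρ ≈ |x_6 − x*|/|x_5 − x*| = 4.000×10⁻²/5.508×10⁻² = 0.7262.
After j more steps, |x_{6+j} − x*| ≈ 4.000×10⁻²·ρ^j; need ρ^j ≤ 5.0e-8/4.000×10⁻² = 1.25e-06.
j ≥ ln(1.25e-06)/ln(0.7262) = -13.5924/-0.31993 = 42.486.
So 43 more iterations are needed.

43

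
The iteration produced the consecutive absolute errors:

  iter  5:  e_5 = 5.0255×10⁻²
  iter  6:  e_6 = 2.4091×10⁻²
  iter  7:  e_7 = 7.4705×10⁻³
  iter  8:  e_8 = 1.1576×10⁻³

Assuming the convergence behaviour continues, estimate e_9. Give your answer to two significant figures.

First estimate the order: p ≈ ln(e_8/e_7) / ln(e_7/e_6) = ln(1.1576×10⁻³/7.4705×10⁻³)/ln(7.4705×10⁻³/2.4091×10⁻²) = ln(0.154956)/ln(0.310095) ≈ 1.5925.
Then e_9 ≈ e_8·(e_8/e_7)^p = 1.1576×10⁻³·(0.154956)^1.5925 = 1.1576×10⁻³·0.0513342 ≈ 5.942e-05.

5.9e-5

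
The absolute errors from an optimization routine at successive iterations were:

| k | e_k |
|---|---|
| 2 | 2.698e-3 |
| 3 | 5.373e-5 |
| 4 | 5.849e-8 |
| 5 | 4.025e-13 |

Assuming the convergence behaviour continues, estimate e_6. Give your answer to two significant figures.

4.1e-22

First estimate the order: p ≈ ln(e_5/e_4) / ln(e_4/e_3) = ln(4.025e-13/5.849e-8)/ln(5.849e-8/5.373e-5) = ln(6.88152e-06)/ln(0.00108859) ≈ 1.7422.
Then e_6 ≈ e_5·(e_5/e_4)^p = 4.025e-13·(6.88152e-06)^1.7422 = 4.025e-13·1.01441e-09 ≈ 4.083e-22.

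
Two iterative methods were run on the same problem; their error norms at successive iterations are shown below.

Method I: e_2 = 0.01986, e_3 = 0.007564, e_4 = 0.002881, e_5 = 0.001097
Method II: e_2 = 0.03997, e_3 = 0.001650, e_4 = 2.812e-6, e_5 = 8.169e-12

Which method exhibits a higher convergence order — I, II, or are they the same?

Method I: p ≈ ln(0.001097/0.002881)/ln(0.002881/0.007564) ≈ 1.00.
Method II: p ≈ ln(8.169e-12/2.812e-6)/ln(2.812e-6/0.001650) ≈ 2.00.
Method II has the higher order (≈2.0 vs ≈1.0).

II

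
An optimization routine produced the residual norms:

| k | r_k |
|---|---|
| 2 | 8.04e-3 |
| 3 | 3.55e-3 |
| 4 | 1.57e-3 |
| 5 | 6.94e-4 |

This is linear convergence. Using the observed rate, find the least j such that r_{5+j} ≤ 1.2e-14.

Rate ρ ≈ r_5/r_4 = 6.94e-4/1.57e-3 = 0.4420.
After j more steps, r_{5+j} ≈ 6.94e-4·ρ^j; need ρ^j ≤ 1.2e-14/6.94e-4 = 1.72911e-11.
j ≥ ln(1.72911e-11)/ln(0.4420) = -24.7808/-0.81645 = 30.352.
So 31 more iterations are needed.

31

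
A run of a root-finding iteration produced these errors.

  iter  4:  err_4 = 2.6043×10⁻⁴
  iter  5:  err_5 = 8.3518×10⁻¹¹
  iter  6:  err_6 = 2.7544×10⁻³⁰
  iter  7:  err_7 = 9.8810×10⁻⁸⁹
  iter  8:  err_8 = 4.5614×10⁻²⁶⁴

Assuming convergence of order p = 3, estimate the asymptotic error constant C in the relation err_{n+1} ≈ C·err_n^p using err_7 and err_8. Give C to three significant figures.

C ≈ err_8 / err_7^3
  = 4.5614×10⁻²⁶⁴ / (9.8810×10⁻⁸⁹)^3
  = 4.5614×10⁻²⁶⁴ / 9.64723e-265 ≈ 4.7282

4.73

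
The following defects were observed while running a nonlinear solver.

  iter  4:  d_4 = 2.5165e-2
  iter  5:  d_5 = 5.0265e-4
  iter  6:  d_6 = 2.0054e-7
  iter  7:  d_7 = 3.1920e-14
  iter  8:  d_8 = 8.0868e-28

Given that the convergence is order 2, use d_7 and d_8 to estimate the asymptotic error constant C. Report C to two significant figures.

C ≈ d_8 / d_7^2
  = 8.0868e-28 / (3.1920e-14)^2
  = 8.0868e-28 / 1.01889e-27 ≈ 0.79369

0.79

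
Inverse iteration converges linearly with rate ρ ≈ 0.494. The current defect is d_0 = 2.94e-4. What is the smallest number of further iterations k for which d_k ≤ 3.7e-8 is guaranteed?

After k steps, d_k ≈ 2.94e-4·0.494^k.
Need 0.494^k ≤ 3.7e-8/2.94e-4 = 0.00012585.
k ≥ ln(0.00012585)/ln(0.494) = -8.9804/-0.70522 = 12.734.
Smallest integer k = 13.

13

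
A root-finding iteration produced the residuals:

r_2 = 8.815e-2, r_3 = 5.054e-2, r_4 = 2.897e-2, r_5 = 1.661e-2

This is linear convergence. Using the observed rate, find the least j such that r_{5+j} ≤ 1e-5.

Rate ρ ≈ r_5/r_4 = 1.661e-2/2.897e-2 = 0.5734.
After j more steps, r_{5+j} ≈ 1.661e-2·ρ^j; need ρ^j ≤ 1e-5/1.661e-2 = 0.000602047.
j ≥ ln(0.000602047)/ln(0.5734) = -7.4152/-0.55617 = 13.333.
So 14 more iterations are needed.

14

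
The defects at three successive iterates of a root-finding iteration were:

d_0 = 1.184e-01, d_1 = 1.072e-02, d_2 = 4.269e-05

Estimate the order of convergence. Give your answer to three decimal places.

2.301

p ≈ ln(d_2/d_1) / ln(d_1/d_0)
  = ln(4.269e-05/1.072e-02) / ln(1.072e-02/1.184e-01)
  = ln(0.00398228) / ln(0.0905405)
  = -5.525901 / -2.401958 ≈ 2.300582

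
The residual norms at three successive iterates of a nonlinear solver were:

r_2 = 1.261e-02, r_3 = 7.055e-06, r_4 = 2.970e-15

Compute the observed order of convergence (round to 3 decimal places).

p ≈ ln(r_4/r_3) / ln(r_3/r_2)
  = ln(2.970e-15/7.055e-06) / ln(7.055e-06/1.261e-02)
  = ln(4.20978e-10) / ln(0.000559477)
  = -21.588441 / -7.488508 ≈ 2.882876

2.883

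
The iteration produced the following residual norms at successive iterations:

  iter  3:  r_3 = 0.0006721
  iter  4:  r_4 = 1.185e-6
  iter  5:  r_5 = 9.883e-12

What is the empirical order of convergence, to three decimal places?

1.844

p ≈ ln(r_5/r_4) / ln(r_4/r_3)
  = ln(9.883e-12/1.185e-6) / ln(1.185e-6/0.0006721)
  = ln(8.34008e-06) / ln(0.00176313)
  = -11.694438 / -6.340665 ≈ 1.844355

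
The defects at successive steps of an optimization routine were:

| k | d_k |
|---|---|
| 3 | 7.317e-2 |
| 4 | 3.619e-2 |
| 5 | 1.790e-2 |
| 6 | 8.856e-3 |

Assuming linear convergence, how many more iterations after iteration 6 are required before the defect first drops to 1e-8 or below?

20

Rate ρ ≈ d_6/d_5 = 8.856e-3/1.790e-2 = 0.4947.
After j more steps, d_{6+j} ≈ 8.856e-3·ρ^j; need ρ^j ≤ 1e-8/8.856e-3 = 1.12918e-06.
j ≥ ln(1.12918e-06)/ln(0.4947) = -13.6940/-0.70380 = 19.457.
So 20 more iterations are needed.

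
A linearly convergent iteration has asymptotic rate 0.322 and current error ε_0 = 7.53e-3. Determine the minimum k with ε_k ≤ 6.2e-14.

23

After k steps, ε_k ≈ 7.53e-3·0.322^k.
Need 0.322^k ≤ 6.2e-14/7.53e-3 = 8.23373e-12.
k ≥ ln(8.23373e-12)/ln(0.322) = -25.5228/-1.13320 = 22.523.
Smallest integer k = 23.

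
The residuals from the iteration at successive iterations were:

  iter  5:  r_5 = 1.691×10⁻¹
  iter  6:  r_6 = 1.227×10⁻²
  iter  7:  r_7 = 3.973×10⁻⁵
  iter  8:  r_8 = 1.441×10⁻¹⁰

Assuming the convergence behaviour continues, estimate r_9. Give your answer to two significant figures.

First estimate the order: p ≈ ln(r_8/r_7) / ln(r_7/r_6) = ln(1.441×10⁻¹⁰/3.973×10⁻⁵)/ln(3.973×10⁻⁵/1.227×10⁻²) = ln(3.62698e-06)/ln(0.00323798) ≈ 2.1852.
Then r_9 ≈ r_8·(r_8/r_7)^p = 1.441×10⁻¹⁰·(3.62698e-06)^2.1852 = 1.441×10⁻¹⁰·1.29276e-12 ≈ 1.863e-22.

1.9e-22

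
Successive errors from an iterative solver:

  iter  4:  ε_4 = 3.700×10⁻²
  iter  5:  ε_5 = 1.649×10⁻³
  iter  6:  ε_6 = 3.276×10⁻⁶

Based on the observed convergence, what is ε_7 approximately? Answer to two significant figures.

First estimate the order: p ≈ ln(ε_6/ε_5) / ln(ε_5/ε_4) = ln(3.276×10⁻⁶/1.649×10⁻³)/ln(1.649×10⁻³/3.700×10⁻²) = ln(0.00198666)/ln(0.0445676) ≈ 1.9999.
Then ε_7 ≈ ε_6·(ε_6/ε_5)^p = 3.276×10⁻⁶·(0.00198666)^1.9999 = 3.276×10⁻⁶·3.94927e-06 ≈ 1.294e-11.

1.3e-11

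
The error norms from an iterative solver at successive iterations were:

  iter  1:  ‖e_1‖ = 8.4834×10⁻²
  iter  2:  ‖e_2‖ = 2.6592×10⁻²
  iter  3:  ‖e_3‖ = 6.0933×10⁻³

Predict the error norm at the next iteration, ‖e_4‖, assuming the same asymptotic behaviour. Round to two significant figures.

First estimate the order: p ≈ ln(‖e_3‖/‖e_2‖) / ln(‖e_2‖/‖e_1‖) = ln(6.0933×10⁻³/2.6592×10⁻²)/ln(2.6592×10⁻²/8.4834×10⁻²) = ln(0.22914)/ln(0.313459) ≈ 1.2701.
Then ‖e_4‖ ≈ ‖e_3‖·(‖e_3‖/‖e_2‖)^p = 6.0933×10⁻³·(0.22914)^1.2701 = 6.0933×10⁻³·0.153909 ≈ 0.0009378.

9.4e-4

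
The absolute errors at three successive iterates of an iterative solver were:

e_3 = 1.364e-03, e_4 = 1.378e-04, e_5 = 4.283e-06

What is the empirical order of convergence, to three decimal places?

1.514

p ≈ ln(e_5/e_4) / ln(e_4/e_3)
  = ln(4.283e-06/1.378e-04) / ln(1.378e-04/1.364e-03)
  = ln(0.0310813) / ln(0.101026)
  = -3.471149 / -2.292377 ≈ 1.514214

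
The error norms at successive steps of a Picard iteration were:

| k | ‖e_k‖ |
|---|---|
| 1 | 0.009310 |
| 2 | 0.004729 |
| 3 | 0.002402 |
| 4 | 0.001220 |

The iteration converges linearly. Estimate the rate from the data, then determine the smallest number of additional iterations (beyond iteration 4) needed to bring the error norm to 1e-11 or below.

28

Rate ρ ≈ ‖e_4‖/‖e_3‖ = 0.001220/0.002402 = 0.5079.
After j more steps, ‖e_{4+j}‖ ≈ 0.001220·ρ^j; need ρ^j ≤ 1e-11/0.001220 = 8.19672e-09.
j ≥ ln(8.19672e-09)/ln(0.5079) = -18.6195/-0.67747 = 27.484.
So 28 more iterations are needed.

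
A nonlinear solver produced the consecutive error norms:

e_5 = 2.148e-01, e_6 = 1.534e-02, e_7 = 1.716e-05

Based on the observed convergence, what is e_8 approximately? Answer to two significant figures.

First estimate the order: p ≈ ln(e_7/e_6) / ln(e_6/e_5) = ln(1.716e-05/1.534e-02)/ln(1.534e-02/2.148e-01) = ln(0.00111864)/ln(0.0714153) ≈ 2.5748.
Then e_8 ≈ e_7·(e_7/e_6)^p = 1.716e-05·(0.00111864)^2.5748 = 1.716e-05·2.51749e-08 ≈ 4.32e-13.

4.3e-13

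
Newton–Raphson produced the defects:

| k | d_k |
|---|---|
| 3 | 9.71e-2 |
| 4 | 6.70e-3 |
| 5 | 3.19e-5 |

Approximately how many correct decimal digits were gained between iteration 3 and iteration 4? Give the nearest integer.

1

Digits gained ≈ log₁₀(d_3/d_4) = log₁₀(9.71e-2/6.70e-3) = log₁₀(14.4925) ≈ 1.161.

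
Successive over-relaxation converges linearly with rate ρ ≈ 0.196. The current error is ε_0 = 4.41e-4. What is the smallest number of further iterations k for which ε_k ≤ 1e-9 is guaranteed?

8

After k steps, ε_k ≈ 4.41e-4·0.196^k.
Need 0.196^k ≤ 1e-9/4.41e-4 = 2.26757e-06.
k ≥ ln(2.26757e-06)/ln(0.196) = -12.9968/-1.62964 = 7.975.
Smallest integer k = 8.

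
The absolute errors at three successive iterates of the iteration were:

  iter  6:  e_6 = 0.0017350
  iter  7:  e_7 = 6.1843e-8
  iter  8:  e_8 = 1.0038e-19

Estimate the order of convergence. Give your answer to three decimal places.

2.651

p ≈ ln(e_8/e_7) / ln(e_7/e_6)
  = ln(1.0038e-19/6.1843e-8) / ln(6.1843e-8/0.0017350)
  = ln(1.62314e-12) / ln(3.56444e-05)
  = -27.146659 / -10.241919 ≈ 2.650544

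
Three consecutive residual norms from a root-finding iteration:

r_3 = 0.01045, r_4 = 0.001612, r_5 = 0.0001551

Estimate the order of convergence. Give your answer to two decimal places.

p ≈ ln(r_5/r_4) / ln(r_4/r_3)
  = ln(0.0001551/0.001612) / ln(0.001612/0.01045)
  = ln(0.0962159) / ln(0.154258)
  = -2.34116 / -1.86913 ≈ 1.25254

1.25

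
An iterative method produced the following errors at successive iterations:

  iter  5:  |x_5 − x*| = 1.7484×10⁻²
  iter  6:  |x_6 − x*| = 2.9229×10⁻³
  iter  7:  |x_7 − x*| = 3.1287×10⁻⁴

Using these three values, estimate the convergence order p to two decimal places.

1.25

p ≈ ln(|x_7 − x*|/|x_6 − x*|) / ln(|x_6 − x*|/|x_5 − x*|)
  = ln(3.1287×10⁻⁴/2.9229×10⁻³) / ln(2.9229×10⁻³/1.7484×10⁻²)
  = ln(0.107041) / ln(0.167176)
  = -2.23454 / -1.78871 ≈ 1.24925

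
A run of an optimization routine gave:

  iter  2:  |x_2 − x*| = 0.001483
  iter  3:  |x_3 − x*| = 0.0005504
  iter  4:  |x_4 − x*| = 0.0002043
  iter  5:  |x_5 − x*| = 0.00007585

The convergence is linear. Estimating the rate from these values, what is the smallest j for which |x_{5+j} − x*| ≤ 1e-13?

Rate ρ ≈ |x_5 − x*|/|x_4 − x*| = 0.00007585/0.0002043 = 0.3713.
After j more steps, |x_{5+j} − x*| ≈ 0.00007585·ρ^j; need ρ^j ≤ 1e-13/0.00007585 = 1.31839e-09.
j ≥ ln(1.31839e-09)/ln(0.3713) = -20.4469/-0.99074 = 20.638.
So 21 more iterations are needed.

21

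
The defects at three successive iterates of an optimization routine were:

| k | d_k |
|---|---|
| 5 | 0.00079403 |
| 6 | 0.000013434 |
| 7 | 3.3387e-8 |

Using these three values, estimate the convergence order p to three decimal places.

1.470

p ≈ ln(d_7/d_6) / ln(d_6/d_5)
  = ln(3.3387e-8/0.000013434) / ln(0.000013434/0.00079403)
  = ln(0.00248526) / ln(0.0169188)
  = -5.997378 / -4.079330 ≈ 1.470187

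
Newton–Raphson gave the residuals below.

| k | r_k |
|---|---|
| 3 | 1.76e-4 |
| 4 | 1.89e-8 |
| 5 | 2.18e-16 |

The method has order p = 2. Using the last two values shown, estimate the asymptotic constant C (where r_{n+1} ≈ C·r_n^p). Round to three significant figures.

C ≈ r_5 / r_4^2
  = 2.18e-16 / (1.89e-8)^2
  = 2.18e-16 / 3.5721e-16 ≈ 0.61029

0.610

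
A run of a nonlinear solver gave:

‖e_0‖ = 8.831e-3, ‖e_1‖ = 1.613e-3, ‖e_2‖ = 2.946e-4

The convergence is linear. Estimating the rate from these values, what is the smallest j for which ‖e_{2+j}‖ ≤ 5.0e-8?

Rate ρ ≈ ‖e_2‖/‖e_1‖ = 2.946e-4/1.613e-3 = 0.1826.
After j more steps, ‖e_{2+j}‖ ≈ 2.946e-4·ρ^j; need ρ^j ≤ 5.0e-8/2.946e-4 = 0.000169722.
j ≥ ln(0.000169722)/ln(0.1826) = -8.6813/-1.70046 = 5.105.
So 6 more iterations are needed.

6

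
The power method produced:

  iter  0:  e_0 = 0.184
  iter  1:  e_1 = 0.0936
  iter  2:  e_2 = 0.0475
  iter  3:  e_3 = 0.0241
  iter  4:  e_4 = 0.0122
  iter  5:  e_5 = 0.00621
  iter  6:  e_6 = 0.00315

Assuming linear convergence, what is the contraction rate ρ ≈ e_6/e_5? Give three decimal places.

0.507

ρ ≈ e_6/e_5 = 0.00315/0.00621 = 0.50725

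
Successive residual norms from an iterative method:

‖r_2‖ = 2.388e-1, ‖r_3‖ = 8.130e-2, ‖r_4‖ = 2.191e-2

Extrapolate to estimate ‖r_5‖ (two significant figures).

4.4e-3

First estimate the order: p ≈ ln(‖r_4‖/‖r_3‖) / ln(‖r_3‖/‖r_2‖) = ln(2.191e-2/8.130e-2)/ln(8.130e-2/2.388e-1) = ln(0.269496)/ln(0.340452) ≈ 1.2169.
Then ‖r_5‖ ≈ ‖r_4‖·(‖r_4‖/‖r_3‖)^p = 2.191e-2·(0.269496)^1.2169 = 2.191e-2·0.202787 ≈ 0.004443.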